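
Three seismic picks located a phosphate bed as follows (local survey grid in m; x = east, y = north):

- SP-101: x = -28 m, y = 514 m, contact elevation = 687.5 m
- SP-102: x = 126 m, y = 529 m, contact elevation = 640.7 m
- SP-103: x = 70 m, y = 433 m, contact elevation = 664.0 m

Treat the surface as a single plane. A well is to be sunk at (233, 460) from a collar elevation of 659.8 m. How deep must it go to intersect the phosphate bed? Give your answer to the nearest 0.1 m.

46.1 m

Let the plane be z = a·x + b·y + c.
SP-102−SP-101: 154a + 15b = −46.8;  SP-103−SP-101: 98a − 81b = −23.5.
Solving gives a = −0.29714, b = −0.06938.
Then c = 687.5 − a·-28 − b·514 = 714.84.
At (233, 460): z_contact = −69.23 − 31.91 + 714.84 = 613.69 m.
Depth below ground = 659.8 − 613.69 = 46.1 m.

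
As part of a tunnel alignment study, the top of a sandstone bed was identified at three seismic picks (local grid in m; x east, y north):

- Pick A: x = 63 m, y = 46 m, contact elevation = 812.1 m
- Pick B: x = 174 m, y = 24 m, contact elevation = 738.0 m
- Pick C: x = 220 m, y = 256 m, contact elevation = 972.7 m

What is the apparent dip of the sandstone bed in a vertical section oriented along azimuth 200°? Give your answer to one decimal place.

41.4°

Let the plane be z = a·x + b·y + c.
Pick B−Pick A: 111a − 22b = −74.1;  Pick C−Pick A: 157a + 210b = 160.6.
Solving gives a = −0.44940, b = 1.10074.
Unit vector along 200° is (sin 200°, cos 200°) = (-0.3420, -0.9397).
Slope in that direction = a·(-0.3420) + b·(-0.9397) = −0.88066.
Apparent dip = arctan|0.88066| = 41.4° (true dip is 49.9°, so apparent ≤ true as expected).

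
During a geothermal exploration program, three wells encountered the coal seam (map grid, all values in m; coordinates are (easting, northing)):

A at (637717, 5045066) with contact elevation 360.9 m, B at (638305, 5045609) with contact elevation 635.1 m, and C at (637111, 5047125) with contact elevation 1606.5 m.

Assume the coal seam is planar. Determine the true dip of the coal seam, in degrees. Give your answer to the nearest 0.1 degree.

30.5°

Let the plane be z = a·E + b·N + c.
B−A: 588a + 543b = 274.2;  C−A: −606a + 2059b = 1245.6.
Solving gives a = −0.07260, b = 0.58359.
Gradient magnitude |∇z| = √(a² + b²) = √(0.00527 + 0.34057) = 0.58809.
True dip = arctan(0.58809) = 30.5°, dipping toward S (azimuth ≈ 173°).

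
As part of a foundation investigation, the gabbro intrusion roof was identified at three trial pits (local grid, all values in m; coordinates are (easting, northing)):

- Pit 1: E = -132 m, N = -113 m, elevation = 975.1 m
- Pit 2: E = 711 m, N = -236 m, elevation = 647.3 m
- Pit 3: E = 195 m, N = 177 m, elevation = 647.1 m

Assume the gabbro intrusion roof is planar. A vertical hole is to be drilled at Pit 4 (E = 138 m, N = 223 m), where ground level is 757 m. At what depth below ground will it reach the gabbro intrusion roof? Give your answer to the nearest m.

110 m

Two edge vectors: Pit 1→Pit 2 = (843, -123, -327.8), Pit 1→Pit 3 = (327, 290, -328).
Normal n = (Pit 1→Pit 2) × (Pit 1→Pit 3) = (135406, 169313.4, 284691).
So ∂z/∂E = −n_x/n_z = −0.47562 and ∂z/∂N = −n_y/n_z = −0.59473.
Intercept c from Pit 1: 975.1 − 62.78 − 67.20 = 845.11.
At (138, 223): z_contact = −65.6 − 132.6 + 845.11 = 646.9 m.
Depth below ground = 757 − 646.9 = 110 m.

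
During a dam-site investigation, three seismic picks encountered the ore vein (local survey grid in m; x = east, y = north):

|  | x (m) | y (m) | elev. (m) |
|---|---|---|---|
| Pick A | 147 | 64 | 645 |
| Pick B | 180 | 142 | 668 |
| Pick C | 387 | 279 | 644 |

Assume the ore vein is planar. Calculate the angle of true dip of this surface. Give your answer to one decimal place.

Let the plane be z = a·x + b·y + c.
Pick B−Pick A: 33a + 78b = 23;  Pick C−Pick A: 240a + 215b = −1.
Solving gives a = −0.43209, b = 0.47768.
Gradient magnitude |∇z| = √(a² + b²) = √(0.18670 + 0.22818) = 0.64411.
True dip = arctan(0.64411) = 32.8°, dipping toward SE (azimuth ≈ 138°).

32.8°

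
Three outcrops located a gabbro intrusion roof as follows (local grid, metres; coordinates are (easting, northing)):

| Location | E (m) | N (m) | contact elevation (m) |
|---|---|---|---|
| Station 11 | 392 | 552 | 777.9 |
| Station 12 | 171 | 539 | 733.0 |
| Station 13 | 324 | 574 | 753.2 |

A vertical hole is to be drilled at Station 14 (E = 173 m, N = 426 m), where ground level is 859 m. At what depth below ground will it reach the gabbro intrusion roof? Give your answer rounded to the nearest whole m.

Two edge vectors: Station 11→Station 12 = (-221, -13, -44.9), Station 11→Station 13 = (-68, 22, -24.7).
Normal n = (Station 11→Station 12) × (Station 11→Station 13) = (1308.9, -2405.5, -5746).
So ∂z/∂E = −n_x/n_z = 0.22779 and ∂z/∂N = −n_y/n_z = −0.41864.
Intercept c from Station 11: 777.9 − 89.29 + 231.09 = 919.69.
At (173, 426): z_contact = 39.4 − 178.3 + 919.69 = 780.8 m.
Depth below ground = 859 − 780.8 = 78 m.

78 m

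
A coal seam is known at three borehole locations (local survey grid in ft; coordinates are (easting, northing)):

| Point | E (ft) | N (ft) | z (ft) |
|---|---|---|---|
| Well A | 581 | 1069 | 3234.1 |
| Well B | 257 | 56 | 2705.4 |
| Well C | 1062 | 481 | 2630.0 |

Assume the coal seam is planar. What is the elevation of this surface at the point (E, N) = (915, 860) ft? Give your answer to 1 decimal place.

Two edge vectors: Well A→Well B = (-324, -1013, -528.7), Well A→Well C = (481, -588, -604.1).
Normal n = (Well A→Well B) × (Well A→Well C) = (301077.7, -450033.1, 677765).
So ∂z/∂E = −n_x/n_z = −0.444221 and ∂z/∂N = −n_y/n_z = 0.663996.
Intercept c from Well A: 3234.1 + 258.09 − 709.81 = 2782.38.
At (915, 860): z = −406.5 + 571.0 + 2782.38 = 2947.0 ft.

2947.0 ft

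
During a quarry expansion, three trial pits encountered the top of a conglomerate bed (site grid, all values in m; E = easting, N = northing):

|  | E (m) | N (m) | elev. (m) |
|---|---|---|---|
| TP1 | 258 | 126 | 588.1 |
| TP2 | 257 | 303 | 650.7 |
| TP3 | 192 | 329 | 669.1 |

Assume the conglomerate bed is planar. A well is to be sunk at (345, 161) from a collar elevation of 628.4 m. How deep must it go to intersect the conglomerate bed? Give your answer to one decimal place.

40.3 m

Two edge vectors: TP1→TP2 = (-1, 177, 62.6), TP1→TP3 = (-66, 203, 81).
Normal n = (TP1→TP2) × (TP1→TP3) = (1629.2, -4050.6, 11479).
So ∂z/∂E = −n_x/n_z = −0.14193 and ∂z/∂N = −n_y/n_z = 0.35287.
Intercept c from TP1: 588.1 + 36.62 − 44.46 = 580.26.
At (345, 161): z_contact = −48.97 + 56.81 + 580.26 = 588.10 m.
Depth below ground = 628.4 − 588.10 = 40.3 m.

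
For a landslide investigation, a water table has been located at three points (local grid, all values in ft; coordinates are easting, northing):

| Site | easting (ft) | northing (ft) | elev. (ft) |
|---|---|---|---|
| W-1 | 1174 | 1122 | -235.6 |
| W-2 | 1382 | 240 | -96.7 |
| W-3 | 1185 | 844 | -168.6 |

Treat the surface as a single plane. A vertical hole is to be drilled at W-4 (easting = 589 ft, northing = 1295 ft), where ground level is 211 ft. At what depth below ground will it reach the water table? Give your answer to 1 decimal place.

Two edge vectors: W-1→W-2 = (208, -882, 138.9), W-1→W-3 = (11, -278, 67).
Normal n = (W-1→W-2) × (W-1→W-3) = (-20479.8, -12408.1, -48122).
So ∂z/∂easting = −n_x/n_z = −0.425581 and ∂z/∂northing = −n_y/n_z = −0.257847.
Intercept c from W-1: -235.6 + 499.63 + 289.30 = 553.34.
At (589, 1295): z_contact = −250.67 − 333.91 + 553.34 = -31.24 ft.
Depth below ground = 211 − (-31.24) = 242.2 ft.

242.2 ft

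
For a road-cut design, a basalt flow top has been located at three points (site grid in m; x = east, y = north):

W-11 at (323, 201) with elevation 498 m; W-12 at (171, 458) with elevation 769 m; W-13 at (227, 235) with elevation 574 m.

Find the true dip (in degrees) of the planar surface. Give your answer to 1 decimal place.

42.3°

Two edge vectors: W-11→W-12 = (-152, 257, 271), W-11→W-13 = (-96, 34, 76).
Normal n = (W-11→W-12) × (W-11→W-13) = (10318, -14464, 19504).
So ∂z/∂x = −n_x/n_z = −0.52902 and ∂z/∂y = −n_y/n_z = 0.74159.
Gradient magnitude |∇z| = √(a² + b²) = √(0.27986 + 0.54996) = 0.91094.
True dip = arctan(0.91094) = 42.3°, dipping toward SE (azimuth ≈ 144°).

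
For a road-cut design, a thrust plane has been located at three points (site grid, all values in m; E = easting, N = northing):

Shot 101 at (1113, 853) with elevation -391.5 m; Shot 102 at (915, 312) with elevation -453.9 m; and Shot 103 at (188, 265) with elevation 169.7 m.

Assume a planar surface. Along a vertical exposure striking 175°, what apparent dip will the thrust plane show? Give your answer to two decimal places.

27.26°

Let the plane be z = a·E + b·N + c.
Shot 102−Shot 101: −198a − 541b = −62.4;  Shot 103−Shot 101: −925a − 588b = 561.2.
Solving gives a = −0.88620, b = 0.43968.
Unit vector along 175° is (sin 175°, cos 175°) = (0.0872, -0.9962).
Slope in that direction = a·(0.0872) + b·(-0.9962) = −0.51524.
Apparent dip = arctan|0.51524| = 27.26° (true dip is 44.7°, so apparent ≤ true as expected).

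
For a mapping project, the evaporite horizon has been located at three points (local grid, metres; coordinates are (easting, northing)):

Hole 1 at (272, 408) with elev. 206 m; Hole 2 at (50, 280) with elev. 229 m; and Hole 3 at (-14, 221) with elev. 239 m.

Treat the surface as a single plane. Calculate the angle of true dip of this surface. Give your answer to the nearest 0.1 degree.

8.7°

Two edge vectors: Hole 1→Hole 2 = (-222, -128, 23), Hole 1→Hole 3 = (-286, -187, 33).
Normal n = (Hole 1→Hole 2) × (Hole 1→Hole 3) = (77, 748, 4906).
So ∂z/∂E = −n_x/n_z = −0.01570 and ∂z/∂N = −n_y/n_z = −0.15247.
Gradient magnitude |∇z| = √(a² + b²) = √(0.00025 + 0.02325) = 0.15327.
True dip = arctan(0.15327) = 8.7°, dipping toward N (azimuth ≈ 006°).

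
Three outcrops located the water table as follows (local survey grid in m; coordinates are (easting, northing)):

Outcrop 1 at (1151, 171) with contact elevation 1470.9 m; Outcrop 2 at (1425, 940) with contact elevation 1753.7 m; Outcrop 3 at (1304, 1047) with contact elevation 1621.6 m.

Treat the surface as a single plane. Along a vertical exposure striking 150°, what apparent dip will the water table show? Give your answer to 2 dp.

Two edge vectors: Outcrop 1→Outcrop 2 = (274, 769, 282.8), Outcrop 1→Outcrop 3 = (153, 876, 150.7).
Normal n = (Outcrop 1→Outcrop 2) × (Outcrop 1→Outcrop 3) = (-131844.5, 1976.6, 122367).
So ∂z/∂E = −n_x/n_z = 1.07745 and ∂z/∂N = −n_y/n_z = −0.01615.
Unit vector along 150° is (sin 150°, cos 150°) = (0.5000, -0.8660).
Slope in that direction = a·(0.5000) + b·(-0.8660) = 0.55271.
Apparent dip = arctan|0.55271| = 28.93° (true dip is 47.1°, so apparent ≤ true as expected).

28.93°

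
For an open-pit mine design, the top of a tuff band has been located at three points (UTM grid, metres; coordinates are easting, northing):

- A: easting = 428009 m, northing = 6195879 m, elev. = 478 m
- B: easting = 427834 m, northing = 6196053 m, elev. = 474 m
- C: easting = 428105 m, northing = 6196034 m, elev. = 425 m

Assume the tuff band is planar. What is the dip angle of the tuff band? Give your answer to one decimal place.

Two edge vectors: A→B = (-175, 174, -4), A→C = (96, 155, -53).
Normal n = (A→B) × (A→C) = (-8602, -9659, -43829).
So ∂z/∂easting = −n_x/n_z = −0.19626 and ∂z/∂northing = −n_y/n_z = −0.22038.
Gradient magnitude |∇z| = √(a² + b²) = √(0.03852 + 0.04857) = 0.29510.
True dip = arctan(0.29510) = 16.4°, dipping toward NE (azimuth ≈ 042°).

16.4°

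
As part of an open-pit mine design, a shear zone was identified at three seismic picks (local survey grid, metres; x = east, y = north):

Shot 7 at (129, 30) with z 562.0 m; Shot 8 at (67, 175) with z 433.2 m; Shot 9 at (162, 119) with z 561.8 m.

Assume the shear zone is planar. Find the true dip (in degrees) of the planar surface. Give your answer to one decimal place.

49.8°

Let the plane be z = a·x + b·y + c.
Shot 8−Shot 7: −62a + 145b = −128.8;  Shot 9−Shot 7: 33a + 89b = −0.2.
Solving gives a = 1.10979, b = −0.41374.
Gradient magnitude |∇z| = √(a² + b²) = √(1.23164 + 0.17118) = 1.18441.
True dip = arctan(1.18441) = 49.8°, dipping toward WNW (azimuth ≈ 290°).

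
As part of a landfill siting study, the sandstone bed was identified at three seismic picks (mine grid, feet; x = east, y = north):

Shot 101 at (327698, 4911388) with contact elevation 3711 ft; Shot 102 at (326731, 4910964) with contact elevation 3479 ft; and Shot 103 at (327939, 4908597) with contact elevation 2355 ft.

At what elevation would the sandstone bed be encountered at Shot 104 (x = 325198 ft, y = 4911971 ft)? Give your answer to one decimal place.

3930.8 ft

Let the plane be z = a·x + b·y + c.
Shot 102−Shot 101: −967a − 424b = −232;  Shot 103−Shot 101: 241a − 2791b = −1356.
Solving gives a = 0.025907141, b = 0.488084422.
Then c = 3711 − a·327698 − b·4911388 = −2401950.69.
At (325198, 4911971): z = 8425.0 + 2397456.5 − 2401950.69 = 3930.8 ft.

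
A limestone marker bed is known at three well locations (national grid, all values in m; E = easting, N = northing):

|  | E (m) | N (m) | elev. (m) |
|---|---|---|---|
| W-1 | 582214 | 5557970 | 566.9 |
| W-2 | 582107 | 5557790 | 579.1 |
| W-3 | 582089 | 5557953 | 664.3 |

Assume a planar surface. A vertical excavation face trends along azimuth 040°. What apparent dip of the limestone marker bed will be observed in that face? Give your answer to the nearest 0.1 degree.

11.8°

Let the plane be z = a·E + b·N + c.
W-2−W-1: −107a − 180b = 12.2;  W-3−W-1: −125a − 17b = 97.4.
Solving gives a = −0.83771, b = 0.43019.
Unit vector along 040° is (sin 40°, cos 40°) = (0.6428, 0.7660).
Slope in that direction = a·(0.6428) + b·(0.7660) = −0.20892.
Apparent dip = arctan|0.20892| = 11.8° (true dip is 43.3°, so apparent ≤ true as expected).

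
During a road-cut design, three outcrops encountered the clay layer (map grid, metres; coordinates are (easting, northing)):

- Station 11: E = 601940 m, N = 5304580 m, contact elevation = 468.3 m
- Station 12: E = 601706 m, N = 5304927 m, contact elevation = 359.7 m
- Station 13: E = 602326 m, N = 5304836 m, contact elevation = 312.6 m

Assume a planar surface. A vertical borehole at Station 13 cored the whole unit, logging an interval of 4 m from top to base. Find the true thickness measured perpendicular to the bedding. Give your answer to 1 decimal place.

Two edge vectors: Station 11→Station 12 = (-234, 347, -108.6), Station 11→Station 13 = (386, 256, -155.7).
Normal n = (Station 11→Station 12) × (Station 11→Station 13) = (-26226.3, -78353.4, -193846).
So ∂z/∂E = −n_x/n_z = −0.13529 and ∂z/∂N = −n_y/n_z = −0.40420.
|∇z| = √(a²+b²) = 0.42625, so dip δ = arctan(0.42625) = 23.09°.
True thickness = vertical thickness × cos δ = 4 × cos 23.09° = 3.7 m.

3.7 m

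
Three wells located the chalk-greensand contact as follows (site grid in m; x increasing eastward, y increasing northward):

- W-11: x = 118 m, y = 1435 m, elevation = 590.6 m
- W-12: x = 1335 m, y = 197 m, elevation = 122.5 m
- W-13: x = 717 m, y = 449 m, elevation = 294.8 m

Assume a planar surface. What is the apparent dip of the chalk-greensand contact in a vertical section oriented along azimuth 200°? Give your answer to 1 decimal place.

5.3°

Two edge vectors: W-11→W-12 = (1217, -1238, -468.1), W-11→W-13 = (599, -986, -295.8).
Normal n = (W-11→W-12) × (W-11→W-13) = (-95346.2, 79596.7, -458400).
So ∂z/∂x = −n_x/n_z = −0.20800 and ∂z/∂y = −n_y/n_z = 0.17364.
Unit vector along 200° is (sin 200°, cos 200°) = (-0.3420, -0.9397).
Slope in that direction = a·(-0.3420) + b·(-0.9397) = −0.09203.
Apparent dip = arctan|0.09203| = 5.3° (true dip is 15.2°, so apparent ≤ true as expected).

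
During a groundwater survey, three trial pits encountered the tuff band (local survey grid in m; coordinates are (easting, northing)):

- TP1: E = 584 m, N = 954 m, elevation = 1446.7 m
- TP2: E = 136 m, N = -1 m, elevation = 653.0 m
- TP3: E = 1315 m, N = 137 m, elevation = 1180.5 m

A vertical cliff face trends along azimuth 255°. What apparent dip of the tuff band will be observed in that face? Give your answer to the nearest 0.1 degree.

27.8°

Two edge vectors: TP1→TP2 = (-448, -955, -793.7), TP1→TP3 = (731, -817, -266.2).
Normal n = (TP1→TP2) × (TP1→TP3) = (-394231.9, -699452.3, 1064121).
So ∂z/∂E = −n_x/n_z = 0.37048 and ∂z/∂N = −n_y/n_z = 0.65731.
Unit vector along 255° is (sin 255°, cos 255°) = (-0.9659, -0.2588).
Slope in that direction = a·(-0.9659) + b·(-0.2588) = −0.52798.
Apparent dip = arctan|0.52798| = 27.8° (true dip is 37.0°, so apparent ≤ true as expected).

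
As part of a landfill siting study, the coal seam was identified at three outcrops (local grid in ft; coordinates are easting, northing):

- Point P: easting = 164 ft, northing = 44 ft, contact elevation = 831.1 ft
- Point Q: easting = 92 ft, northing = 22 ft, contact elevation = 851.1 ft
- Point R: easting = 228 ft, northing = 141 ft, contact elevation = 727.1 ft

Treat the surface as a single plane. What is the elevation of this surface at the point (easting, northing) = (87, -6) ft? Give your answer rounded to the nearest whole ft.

882 ft

Two edge vectors: Point P→Point Q = (-72, -22, 20), Point P→Point R = (64, 97, -104).
Normal n = (Point P→Point Q) × (Point P→Point R) = (348, -6208, -5576).
So ∂z/∂easting = −n_x/n_z = 0.06241 and ∂z/∂northing = −n_y/n_z = −1.11334.
Intercept c from Point P: 831.1 − 10.24 + 48.99 = 869.85.
At (87, -6): z = 5.4 + 6.7 + 869.85 = 882.0 ft.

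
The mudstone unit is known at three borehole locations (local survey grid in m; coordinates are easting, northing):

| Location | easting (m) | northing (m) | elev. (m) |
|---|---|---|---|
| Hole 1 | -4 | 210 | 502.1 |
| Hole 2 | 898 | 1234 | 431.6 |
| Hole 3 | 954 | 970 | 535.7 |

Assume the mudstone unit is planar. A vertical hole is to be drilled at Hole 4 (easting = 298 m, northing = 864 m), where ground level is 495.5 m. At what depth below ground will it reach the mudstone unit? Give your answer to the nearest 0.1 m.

120.0 m

Two edge vectors: Hole 1→Hole 2 = (902, 1024, -70.5), Hole 1→Hole 3 = (958, 760, 33.6).
Normal n = (Hole 1→Hole 2) × (Hole 1→Hole 3) = (87986.4, -97846.2, -295472).
So ∂z/∂easting = −n_x/n_z = 0.297783 and ∂z/∂northing = −n_y/n_z = −0.331152.
Intercept c from Hole 1: 502.1 + 1.19 + 69.54 = 572.83.
At (298, 864): z_contact = 88.74 − 286.12 + 572.83 = 375.46 m.
Depth below ground = 495.5 − 375.46 = 120.0 m.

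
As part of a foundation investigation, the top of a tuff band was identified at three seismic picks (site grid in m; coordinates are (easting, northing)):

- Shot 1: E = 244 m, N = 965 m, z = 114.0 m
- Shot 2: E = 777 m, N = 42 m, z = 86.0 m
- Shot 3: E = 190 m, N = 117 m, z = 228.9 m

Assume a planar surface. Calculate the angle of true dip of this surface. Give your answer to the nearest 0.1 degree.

15.9°

Let the plane be z = a·E + b·N + c.
Shot 2−Shot 1: 533a − 923b = −28;  Shot 3−Shot 1: −54a − 848b = 114.9.
Solving gives a = −0.25865, b = −0.11902.
Gradient magnitude |∇z| = √(a² + b²) = √(0.06690 + 0.01417) = 0.28472.
True dip = arctan(0.28472) = 15.9°, dipping toward ENE (azimuth ≈ 065°).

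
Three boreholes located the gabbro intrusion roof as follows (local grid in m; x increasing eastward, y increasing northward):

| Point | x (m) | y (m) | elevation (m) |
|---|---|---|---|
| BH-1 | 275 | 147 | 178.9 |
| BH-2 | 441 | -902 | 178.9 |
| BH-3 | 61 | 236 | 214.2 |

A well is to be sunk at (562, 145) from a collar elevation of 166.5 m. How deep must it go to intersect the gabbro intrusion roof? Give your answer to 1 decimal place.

38.2 m

Two edge vectors: BH-1→BH-2 = (166, -1049, 0), BH-1→BH-3 = (-214, 89, 35.3).
Normal n = (BH-1→BH-2) × (BH-1→BH-3) = (-37029.7, -5859.8, -209712).
So ∂z/∂x = −n_x/n_z = −0.17657 and ∂z/∂y = −n_y/n_z = −0.02794.
Intercept c from BH-1: 178.9 + 48.56 + 4.11 = 231.57.
At (562, 145): z_contact = −99.23 − 4.05 + 231.57 = 128.28 m.
Depth below ground = 166.5 − 128.28 = 38.2 m.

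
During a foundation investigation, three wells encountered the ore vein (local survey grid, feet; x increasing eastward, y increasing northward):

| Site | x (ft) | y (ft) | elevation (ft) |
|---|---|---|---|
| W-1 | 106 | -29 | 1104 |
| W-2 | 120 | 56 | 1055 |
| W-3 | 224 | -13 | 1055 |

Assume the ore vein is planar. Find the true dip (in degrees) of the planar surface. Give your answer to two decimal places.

31.95°

Let the plane be z = a·x + b·y + c.
W-2−W-1: 14a + 85b = −49;  W-3−W-1: 118a + 16b = −49.
Solving gives a = −0.34479, b = −0.51968.
Gradient magnitude |∇z| = √(a² + b²) = √(0.11888 + 0.27007) = 0.62366.
True dip = arctan(0.62366) = 31.95°, dipping toward NNE (azimuth ≈ 034°).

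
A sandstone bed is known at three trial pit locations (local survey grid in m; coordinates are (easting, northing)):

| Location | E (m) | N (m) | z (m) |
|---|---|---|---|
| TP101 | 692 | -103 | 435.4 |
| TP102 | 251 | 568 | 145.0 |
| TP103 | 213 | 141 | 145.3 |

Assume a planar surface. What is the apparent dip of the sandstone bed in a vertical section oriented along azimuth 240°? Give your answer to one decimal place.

Let the plane be z = a·E + b·N + c.
TP102−TP101: −441a + 671b = −290.4;  TP103−TP101: −479a + 244b = −290.1.
Solving gives a = 0.57903, b = −0.05223.
Unit vector along 240° is (sin 240°, cos 240°) = (-0.8660, -0.5000).
Slope in that direction = a·(-0.8660) + b·(-0.5000) = −0.47534.
Apparent dip = arctan|0.47534| = 25.4° (true dip is 30.2°, so apparent ≤ true as expected).

25.4°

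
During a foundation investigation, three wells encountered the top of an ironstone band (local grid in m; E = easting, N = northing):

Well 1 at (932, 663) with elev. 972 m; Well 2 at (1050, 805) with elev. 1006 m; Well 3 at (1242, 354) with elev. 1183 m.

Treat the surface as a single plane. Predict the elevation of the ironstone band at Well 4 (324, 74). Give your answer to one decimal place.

Two edge vectors: Well 1→Well 2 = (118, 142, 34), Well 1→Well 3 = (310, -309, 211).
Normal n = (Well 1→Well 2) × (Well 1→Well 3) = (40468, -14358, -80482).
So ∂z/∂E = −n_x/n_z = 0.502821 and ∂z/∂N = −n_y/n_z = −0.178400.
Intercept c from Well 1: 972 − 468.63 + 118.28 = 621.65.
At (324, 74): z = 162.9 − 13.2 + 621.65 = 771.4 m.

771.4 m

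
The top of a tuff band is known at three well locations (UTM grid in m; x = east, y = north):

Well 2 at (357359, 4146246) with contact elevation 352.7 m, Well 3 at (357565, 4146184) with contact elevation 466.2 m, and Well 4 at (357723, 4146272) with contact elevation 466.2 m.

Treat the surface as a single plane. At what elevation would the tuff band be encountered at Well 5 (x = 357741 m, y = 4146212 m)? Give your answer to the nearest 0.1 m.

Two edge vectors: Well 2→Well 3 = (206, -62, 113.5), Well 2→Well 4 = (364, 26, 113.5).
Normal n = (Well 2→Well 3) × (Well 2→Well 4) = (-9988, 17933, 27924).
So ∂z/∂x = −n_x/n_z = 0.357685145 and ∂z/∂y = −n_y/n_z = −0.642207420.
Intercept c from Well 2: 352.7 − 127822.01 + 2662749.95 = 2535280.64.
At (357741, 4146212): z = 127958.6 − 2662728.1 + 2535280.64 = 511.2 m.

511.2 m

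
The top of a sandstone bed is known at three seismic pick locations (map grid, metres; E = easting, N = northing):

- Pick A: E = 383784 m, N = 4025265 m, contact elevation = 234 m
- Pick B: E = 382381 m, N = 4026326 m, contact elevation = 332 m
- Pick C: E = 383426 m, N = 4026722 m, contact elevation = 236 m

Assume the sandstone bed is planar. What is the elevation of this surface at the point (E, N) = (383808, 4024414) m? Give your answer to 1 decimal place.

Let the plane be z = a·E + b·N + c.
Pick B−Pick A: −1403a + 1061b = 98;  Pick C−Pick A: −358a + 1457b = 2.
Solving gives a = −0.084516740, b = −0.019393955.
Then c = 234 − a·383784 − b·4025265 = 110735.98.
At (383808, 4024414): z = −32438.2 − 78049.3 + 110735.98 = 248.5 m.

248.5 m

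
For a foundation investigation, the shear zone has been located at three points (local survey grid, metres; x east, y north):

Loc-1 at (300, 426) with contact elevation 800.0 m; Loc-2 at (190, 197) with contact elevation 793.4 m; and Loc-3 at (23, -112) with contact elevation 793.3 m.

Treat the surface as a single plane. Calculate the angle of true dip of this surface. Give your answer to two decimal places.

Let the plane be z = a·x + b·y + c.
Loc-2−Loc-1: −110a − 229b = −6.6;  Loc-3−Loc-1: −277a − 538b = −6.7.
Solving gives a = −0.47414, b = 0.25657.
Gradient magnitude |∇z| = √(a² + b²) = √(0.22480 + 0.06583) = 0.53910.
True dip = arctan(0.53910) = 28.33°, dipping toward ESE (azimuth ≈ 118°).

28.33°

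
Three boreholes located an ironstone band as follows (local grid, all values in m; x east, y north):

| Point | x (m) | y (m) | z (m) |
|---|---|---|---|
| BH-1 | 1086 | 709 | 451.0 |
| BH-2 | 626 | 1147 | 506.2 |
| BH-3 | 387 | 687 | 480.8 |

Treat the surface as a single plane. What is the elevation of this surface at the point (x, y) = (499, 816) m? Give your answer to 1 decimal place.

Let the plane be z = a·x + b·y + c.
BH-2−BH-1: −460a + 438b = 55.2;  BH-3−BH-1: −699a − 22b = 29.8.
Solving gives a = −0.045108, b = 0.078654.
Then c = 451 − a·1086 − b·709 = 444.22.
At (499, 816): z = −22.5 + 64.2 + 444.22 = 485.9 m.

485.9 m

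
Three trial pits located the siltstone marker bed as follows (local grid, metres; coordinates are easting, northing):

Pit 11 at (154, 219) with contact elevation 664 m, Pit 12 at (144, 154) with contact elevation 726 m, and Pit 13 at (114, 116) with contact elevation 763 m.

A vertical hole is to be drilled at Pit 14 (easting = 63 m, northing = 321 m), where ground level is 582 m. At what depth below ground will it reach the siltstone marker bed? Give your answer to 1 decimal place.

12.0 m

Let the plane be z = a·easting + b·northing + c.
Pit 12−Pit 11: −10a − 65b = 62;  Pit 13−Pit 11: −40a − 103b = 99.
Solving gives a = −0.03121, b = −0.94904.
Then c = 664 − a·154 − b·219 = 876.65.
At (63, 321): z_contact = −1.97 − 304.64 + 876.65 = 570.04 m.
Depth below ground = 582 − 570.04 = 12.0 m.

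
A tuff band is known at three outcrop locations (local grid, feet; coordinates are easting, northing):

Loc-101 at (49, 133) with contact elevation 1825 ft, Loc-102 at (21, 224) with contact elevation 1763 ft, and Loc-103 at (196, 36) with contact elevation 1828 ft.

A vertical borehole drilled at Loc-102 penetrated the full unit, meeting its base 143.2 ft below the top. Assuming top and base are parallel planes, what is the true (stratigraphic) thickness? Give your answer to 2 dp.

101.07 ft

Let the plane be z = a·easting + b·northing + c.
Loc-102−Loc-101: −28a + 91b = −62;  Loc-103−Loc-101: 147a − 97b = 3.
Solving gives a = −0.53850, b = −0.84701.
|∇z| = √(a²+b²) = 1.00370, so dip δ = arctan(1.00370) = 45.11°.
True thickness = vertical thickness × cos δ = 143.2 × cos 45.11° = 101.07 ft.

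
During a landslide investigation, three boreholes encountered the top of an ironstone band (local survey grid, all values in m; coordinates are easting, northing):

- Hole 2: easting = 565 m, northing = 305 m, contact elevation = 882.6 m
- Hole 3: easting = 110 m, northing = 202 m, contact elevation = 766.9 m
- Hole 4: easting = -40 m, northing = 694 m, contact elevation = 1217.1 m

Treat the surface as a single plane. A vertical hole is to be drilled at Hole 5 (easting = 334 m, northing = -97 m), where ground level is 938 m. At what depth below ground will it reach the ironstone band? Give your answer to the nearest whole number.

439 m

Let the plane be z = a·easting + b·northing + c.
Hole 3−Hole 2: −455a − 103b = −115.7;  Hole 4−Hole 2: −605a + 389b = 334.5.
Solving gives a = 0.04410, b = 0.92849.
Then c = 882.6 − a·565 − b·305 = 574.49.
At (334, -97): z_contact = 14.7 − 90.1 + 574.49 = 499.2 m.
Depth below ground = 938 − 499.2 = 439 m.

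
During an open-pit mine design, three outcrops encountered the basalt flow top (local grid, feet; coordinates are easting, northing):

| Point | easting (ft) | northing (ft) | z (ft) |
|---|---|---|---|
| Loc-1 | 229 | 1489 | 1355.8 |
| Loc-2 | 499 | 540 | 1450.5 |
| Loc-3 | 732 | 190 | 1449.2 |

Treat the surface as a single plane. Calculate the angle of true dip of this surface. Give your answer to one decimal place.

18.0°

Let the plane be z = a·easting + b·northing + c.
Loc-2−Loc-1: 270a − 949b = 94.7;  Loc-3−Loc-1: 503a − 1299b = 93.4.
Solving gives a = −0.27152, b = −0.17704.
Gradient magnitude |∇z| = √(a² + b²) = √(0.07372 + 0.03134) = 0.32414.
True dip = arctan(0.32414) = 18.0°, dipping toward ENE (azimuth ≈ 057°).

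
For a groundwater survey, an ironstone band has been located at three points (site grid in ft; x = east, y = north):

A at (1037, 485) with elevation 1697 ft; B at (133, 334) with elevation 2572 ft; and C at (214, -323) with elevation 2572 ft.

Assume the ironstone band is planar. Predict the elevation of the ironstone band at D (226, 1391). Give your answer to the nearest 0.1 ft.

2360.2 ft

Two edge vectors: A→B = (-904, -151, 875), A→C = (-823, -808, 875).
Normal n = (A→B) × (A→C) = (574875, 70875, 606159).
So ∂z/∂x = −n_x/n_z = −0.948390 and ∂z/∂y = −n_y/n_z = −0.116925.
Intercept c from A: 1697 + 983.48 + 56.71 = 2737.19.
At (226, 1391): z = −214.3 − 162.6 + 2737.19 = 2360.2 ft.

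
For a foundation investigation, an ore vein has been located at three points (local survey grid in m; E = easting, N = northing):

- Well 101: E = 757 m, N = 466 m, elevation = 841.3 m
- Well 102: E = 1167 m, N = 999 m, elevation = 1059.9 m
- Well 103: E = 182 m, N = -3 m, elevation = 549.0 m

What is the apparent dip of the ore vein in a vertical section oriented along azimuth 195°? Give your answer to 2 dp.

Two edge vectors: Well 101→Well 102 = (410, 533, 218.6), Well 101→Well 103 = (-575, -469, -292.3).
Normal n = (Well 101→Well 102) × (Well 101→Well 103) = (-53272.5, -5852, 114185).
So ∂z/∂E = −n_x/n_z = 0.46655 and ∂z/∂N = −n_y/n_z = 0.05125.
Unit vector along 195° is (sin 195°, cos 195°) = (-0.2588, -0.9659).
Slope in that direction = a·(-0.2588) + b·(-0.9659) = −0.17025.
Apparent dip = arctan|0.17025| = 9.66° (true dip is 25.1°, so apparent ≤ true as expected).

9.66°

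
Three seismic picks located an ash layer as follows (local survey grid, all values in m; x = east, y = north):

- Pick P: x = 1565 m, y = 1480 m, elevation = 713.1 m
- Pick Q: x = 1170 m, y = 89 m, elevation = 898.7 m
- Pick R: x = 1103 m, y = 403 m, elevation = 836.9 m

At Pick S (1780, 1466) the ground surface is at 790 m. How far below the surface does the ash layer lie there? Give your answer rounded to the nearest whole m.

47 m

Two edge vectors: Pick P→Pick Q = (-395, -1391, 185.6), Pick P→Pick R = (-462, -1077, 123.8).
Normal n = (Pick P→Pick Q) × (Pick P→Pick R) = (27685.4, -36846.2, -217227).
So ∂z/∂x = −n_x/n_z = 0.12745 and ∂z/∂y = −n_y/n_z = −0.16962.
Intercept c from Pick P: 713.1 − 199.46 + 251.04 = 764.68.
At (1780, 1466): z_contact = 226.9 − 248.7 + 764.68 = 742.9 m.
Depth below ground = 790 − 742.9 = 47 m.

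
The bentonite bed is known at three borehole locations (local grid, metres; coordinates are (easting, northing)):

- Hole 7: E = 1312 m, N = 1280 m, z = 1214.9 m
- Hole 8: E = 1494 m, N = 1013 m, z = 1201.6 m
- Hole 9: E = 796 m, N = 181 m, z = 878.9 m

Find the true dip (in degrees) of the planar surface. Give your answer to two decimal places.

16.70°

Two edge vectors: Hole 7→Hole 8 = (182, -267, -13.3), Hole 7→Hole 9 = (-516, -1099, -336).
Normal n = (Hole 7→Hole 8) × (Hole 7→Hole 9) = (75095.3, 68014.8, -337790).
So ∂z/∂E = −n_x/n_z = 0.22231 and ∂z/∂N = −n_y/n_z = 0.20135.
Gradient magnitude |∇z| = √(a² + b²) = √(0.04942 + 0.04054) = 0.29994.
True dip = arctan(0.29994) = 16.70°, dipping toward SW (azimuth ≈ 228°).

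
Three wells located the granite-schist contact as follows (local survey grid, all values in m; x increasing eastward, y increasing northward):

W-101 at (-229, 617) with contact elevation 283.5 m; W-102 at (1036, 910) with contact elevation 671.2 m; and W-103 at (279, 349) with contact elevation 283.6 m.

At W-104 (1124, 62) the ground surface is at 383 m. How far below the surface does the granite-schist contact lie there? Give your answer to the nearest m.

35 m

Let the plane be z = a·x + b·y + c.
W-102−W-101: 1265a + 293b = 387.7;  W-103−W-101: 508a − 268b = 0.1.
Solving gives a = 0.21304, b = 0.40344.
Then c = 283.5 − a·-229 − b·617 = 83.36.
At (1124, 62): z_contact = 239.5 + 25.0 + 83.36 = 347.8 m.
Depth below ground = 383 − 347.8 = 35 m.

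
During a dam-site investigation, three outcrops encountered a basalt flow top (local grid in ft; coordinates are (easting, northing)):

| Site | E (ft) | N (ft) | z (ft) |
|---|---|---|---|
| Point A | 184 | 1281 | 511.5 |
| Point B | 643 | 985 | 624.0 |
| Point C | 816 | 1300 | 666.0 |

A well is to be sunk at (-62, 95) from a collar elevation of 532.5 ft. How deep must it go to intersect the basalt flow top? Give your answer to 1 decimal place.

Let the plane be z = a·E + b·N + c.
Point B−Point A: 459a − 296b = 112.5;  Point C−Point A: 632a + 19b = 154.5.
Solving gives a = 0.244490, b = −0.000942.
Then c = 511.5 − a·184 − b·1281 = 467.72.
At (-62, 95): z_contact = −15.16 − 0.09 + 467.72 = 452.47 ft.
Depth below ground = 532.5 − 452.47 = 80.0 ft.

80.0 ft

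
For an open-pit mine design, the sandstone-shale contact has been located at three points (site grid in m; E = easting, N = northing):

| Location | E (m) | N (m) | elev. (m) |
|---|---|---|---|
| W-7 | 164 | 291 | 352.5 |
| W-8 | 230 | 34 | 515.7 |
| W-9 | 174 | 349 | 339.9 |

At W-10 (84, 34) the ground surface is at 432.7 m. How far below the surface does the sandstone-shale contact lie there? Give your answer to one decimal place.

59.1 m

Let the plane be z = a·E + b·N + c.
W-8−W-7: 66a − 257b = 163.2;  W-9−W-7: 10a + 58b = −12.6.
Solving gives a = 0.97334, b = −0.38506.
Then c = 352.5 − a·164 − b·291 = 304.92.
At (84, 34): z_contact = 81.76 − 13.09 + 304.92 = 373.59 m.
Depth below ground = 432.7 − 373.59 = 59.1 m.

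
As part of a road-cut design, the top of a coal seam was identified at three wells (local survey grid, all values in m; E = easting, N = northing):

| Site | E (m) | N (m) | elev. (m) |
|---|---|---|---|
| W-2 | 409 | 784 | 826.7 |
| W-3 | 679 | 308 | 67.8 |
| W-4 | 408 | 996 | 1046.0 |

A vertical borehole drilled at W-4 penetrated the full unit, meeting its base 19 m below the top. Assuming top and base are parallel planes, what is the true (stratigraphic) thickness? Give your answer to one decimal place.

Two edge vectors: W-2→W-3 = (270, -476, -758.9), W-2→W-4 = (-1, 212, 219.3).
Normal n = (W-2→W-3) × (W-2→W-4) = (56500, -58452.1, 56764).
So ∂z/∂E = −n_x/n_z = −0.99535 and ∂z/∂N = −n_y/n_z = 1.02974.
|∇z| = √(a²+b²) = 1.43216, so dip δ = arctan(1.43216) = 55.08°.
True thickness = vertical thickness × cos δ = 19 × cos 55.08° = 10.9 m.

10.9 m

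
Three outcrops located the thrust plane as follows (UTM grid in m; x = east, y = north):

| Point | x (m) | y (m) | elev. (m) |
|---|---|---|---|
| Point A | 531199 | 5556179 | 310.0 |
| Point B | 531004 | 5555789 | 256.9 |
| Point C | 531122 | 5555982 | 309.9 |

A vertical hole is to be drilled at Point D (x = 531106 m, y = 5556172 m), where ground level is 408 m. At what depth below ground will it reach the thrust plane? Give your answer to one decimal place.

Two edge vectors: Point A→Point B = (-195, -390, -53.1), Point A→Point C = (-77, -197, -0.1).
Normal n = (Point A→Point B) × (Point A→Point C) = (-10421.7, 4069.2, 8385).
So ∂z/∂x = −n_x/n_z = 1.242898032 and ∂z/∂y = −n_y/n_z = −0.485295170.
Intercept c from Point A: 310 − 660226.19 + 2696386.83 = 2036470.64.
At (531106, 5556172): z_contact = 660110.60 − 2696383.43 + 2036470.64 = 197.81 m.
Depth below ground = 408 − 197.81 = 210.2 m.

210.2 m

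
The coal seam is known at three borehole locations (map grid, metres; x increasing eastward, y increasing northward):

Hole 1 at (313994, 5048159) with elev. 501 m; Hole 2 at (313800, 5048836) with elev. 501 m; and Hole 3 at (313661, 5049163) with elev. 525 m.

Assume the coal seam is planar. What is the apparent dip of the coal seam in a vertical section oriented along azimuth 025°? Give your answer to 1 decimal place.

19.9°

Two edge vectors: Hole 1→Hole 2 = (-194, 677, 0), Hole 1→Hole 3 = (-333, 1004, 24).
Normal n = (Hole 1→Hole 2) × (Hole 1→Hole 3) = (16248, 4656, 30665).
So ∂z/∂x = −n_x/n_z = −0.52985 and ∂z/∂y = −n_y/n_z = −0.15183.
Unit vector along 025° is (sin 25°, cos 25°) = (0.4226, 0.9063).
Slope in that direction = a·(0.4226) + b·(0.9063) = −0.36153.
Apparent dip = arctan|0.36153| = 19.9° (true dip is 28.9°, so apparent ≤ true as expected).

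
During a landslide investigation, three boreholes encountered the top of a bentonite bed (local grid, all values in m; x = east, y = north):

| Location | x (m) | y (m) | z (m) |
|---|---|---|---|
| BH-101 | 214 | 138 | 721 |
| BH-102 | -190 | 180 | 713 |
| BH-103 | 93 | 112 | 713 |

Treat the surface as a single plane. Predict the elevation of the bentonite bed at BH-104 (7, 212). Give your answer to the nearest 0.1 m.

724.5 m

Let the plane be z = a·x + b·y + c.
BH-102−BH-101: −404a + 42b = −8;  BH-103−BH-101: −121a − 26b = −8.
Solving gives a = 0.03490, b = 0.14526.
Then c = 721 − a·214 − b·138 = 693.49.
At (7, 212): z = 0.2 + 30.8 + 693.49 = 724.5 m.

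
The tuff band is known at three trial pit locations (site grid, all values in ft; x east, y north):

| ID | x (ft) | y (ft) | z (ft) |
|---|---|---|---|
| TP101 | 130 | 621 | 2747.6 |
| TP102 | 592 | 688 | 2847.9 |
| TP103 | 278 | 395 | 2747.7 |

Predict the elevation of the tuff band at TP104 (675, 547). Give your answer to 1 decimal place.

Let the plane be z = a·x + b·y + c.
TP102−TP101: 462a + 67b = 100.3;  TP103−TP101: 148a − 226b = 0.1.
Solving gives a = 0.19833, b = 0.12944.
Then c = 2747.6 − a·130 − b·621 = 2641.44.
At (675, 547): z = 133.9 + 70.8 + 2641.44 = 2846.1 ft.

2846.1 ft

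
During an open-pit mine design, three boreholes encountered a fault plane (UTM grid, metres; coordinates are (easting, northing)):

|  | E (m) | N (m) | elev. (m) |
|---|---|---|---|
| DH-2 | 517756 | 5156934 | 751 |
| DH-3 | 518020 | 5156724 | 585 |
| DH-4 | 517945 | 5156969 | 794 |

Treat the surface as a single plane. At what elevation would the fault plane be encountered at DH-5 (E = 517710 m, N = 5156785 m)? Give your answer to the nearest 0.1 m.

Let the plane be z = a·E + b·N + c.
DH-3−DH-2: 264a − 210b = −166;  DH-4−DH-2: 189a + 35b = 43.
Solving gives a = 0.065808298, b = 0.873206622.
Then c = 751 − a·517756 − b·5156934 = −4536390.56.
At (517710, 5156785): z = 34069.6 + 4502938.8 − 4536390.56 = 617.9 m.

617.9 m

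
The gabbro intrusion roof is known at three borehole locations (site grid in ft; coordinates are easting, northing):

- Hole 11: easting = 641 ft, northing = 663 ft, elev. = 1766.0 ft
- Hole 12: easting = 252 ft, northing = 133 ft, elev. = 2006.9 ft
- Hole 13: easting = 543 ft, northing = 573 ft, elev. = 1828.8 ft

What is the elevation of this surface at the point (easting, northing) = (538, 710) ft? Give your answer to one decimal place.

Two edge vectors: Hole 11→Hole 12 = (-389, -530, 240.9), Hole 11→Hole 13 = (-98, -90, 62.8).
Normal n = (Hole 11→Hole 12) × (Hole 11→Hole 13) = (-11603, 821, -16930).
So ∂z/∂easting = −n_x/n_z = −0.68535 and ∂z/∂northing = −n_y/n_z = 0.04849.
Intercept c from Hole 11: 1766 + 439.31 − 32.15 = 2173.16.
At (538, 710): z = −368.7 + 34.4 + 2173.16 = 1838.9 ft.

1838.9 ft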